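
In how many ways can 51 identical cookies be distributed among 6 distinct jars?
C(51+6-1, 6-1) = C(56, 5) = 3819816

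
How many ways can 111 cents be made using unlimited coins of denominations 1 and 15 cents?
Coefficient of x^111 in 1/(1-x^1) · 1/(1-x^15). Use j coins of 15 for j = 0..⌊111/15⌋ = 7, the rest in 1s: 7 + 1 = 8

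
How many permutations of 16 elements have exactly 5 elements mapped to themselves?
Choose the 5 fixed points C(16,5) = 4368, derange the rest: !11 = Σ_{j=0}^{11} (-1)^j·11!/j! = 39916800 - 39916800 + 19958400 - 6652800 + 1663200 - 332640 + 55440 - 7920 + 990 - 110 + 11 - 1 = 14684570. Product = 4368 × 14684570 = 64142201760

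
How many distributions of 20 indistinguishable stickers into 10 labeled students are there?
C(20+10-1, 10-1) = C(29, 9) = 10015005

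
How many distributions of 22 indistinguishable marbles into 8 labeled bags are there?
C(22+8-1, 8-1) = C(29, 7) = 1560780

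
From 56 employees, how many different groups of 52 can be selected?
C(56,52) = 56!/(52!×4!) = 367290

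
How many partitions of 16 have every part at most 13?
Let r_j(i) = number of partitions of i into parts ≤ j, for i = 0..16. r_1(i) = 1 for all i; r_j(i) = r_{j-1}(i) + r_j(i-j). Rows j = 2..13: ≤2: 1 1 2 2 3 3 4 4 5 5 6 6 7 7 8 8 9; ≤3: 1 1 2 3 4 5 7 8 10 12 14 16 19 21 24 27 30; ≤4: 1 1 2 3 5 6 9 11 15 18 23 27 34 39 47 54 64; ≤5: 1 1 2 3 5 7 10 13 18 23 30 37 47 57 70 84 101; ≤6: 1 1 2 3 5 7 11 14 20 26 35 44 58 71 90 110 136; ≤7: 1 1 2 3 5 7 11 15 21 28 38 49 65 82 105 131 164; ≤8: 1 1 2 3 5 7 11 15 22 29 40 52 70 89 116 146 186; ≤9: 1 1 2 3 5 7 11 15 22 30 41 54 73 94 123 157 201; ≤10: 1 1 2 3 5 7 11 15 22 30 42 55 75 97 128 164 212; ≤11: 1 1 2 3 5 7 11 15 22 30 42 56 76 99 131 169 219; ≤12: 1 1 2 3 5 7 11 15 22 30 42 56 77 100 133 172 224; ≤13: 1 1 2 3 5 7 11 15 22 30 42 56 77 101 134 174 227. r_13(16) = 227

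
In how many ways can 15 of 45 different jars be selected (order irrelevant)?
C(45,15) = 45!/(15!×30!) = 344867425584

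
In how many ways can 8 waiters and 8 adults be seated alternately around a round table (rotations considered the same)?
Fix one of the waiters: (8-1)! ways for the remaining waiters, × 8! ways for the adults = 5040 × 40320 = 203212800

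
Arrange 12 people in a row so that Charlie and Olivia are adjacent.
Treat as block: (12-1)! × 2! = 39916800 × 2 = 79833600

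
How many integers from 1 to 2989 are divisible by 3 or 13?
⌊2989/3⌋ + ⌊2989/13⌋ - ⌊2989/39⌋ = 996 + 229 - 76 = 1149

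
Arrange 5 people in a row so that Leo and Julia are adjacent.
Treat as block: (5-1)! × 2! = 24 × 2 = 48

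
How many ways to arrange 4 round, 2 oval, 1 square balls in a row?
7! / (4! × 2! × 1!) = 105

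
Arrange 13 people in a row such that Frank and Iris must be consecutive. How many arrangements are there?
Treat the 2 as one block: (13-2+1)! × 2! = 479001600 × 2 = 958003200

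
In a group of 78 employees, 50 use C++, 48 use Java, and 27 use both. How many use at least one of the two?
|A∪B| = |A| + |B| - |A∩B| = 50 + 48 - 27 = 71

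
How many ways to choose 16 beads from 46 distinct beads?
C(46,16) = 46!/(16!×30!) = 991493848554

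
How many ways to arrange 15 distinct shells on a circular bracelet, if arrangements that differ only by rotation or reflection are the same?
(15-1)!/2 = 87178291200/2 = 43589145600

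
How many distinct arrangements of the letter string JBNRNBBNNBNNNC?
14! / (7! × 1! × 1! × 4! × 1!) = 720720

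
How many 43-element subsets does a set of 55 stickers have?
C(55,43) = 55!/(43!×12!) = 438729741450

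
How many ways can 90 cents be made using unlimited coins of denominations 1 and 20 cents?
Coefficient of x^90 in 1/(1-x^1) · 1/(1-x^20). Use j coins of 20 for j = 0..⌊90/20⌋ = 4, the rest in 1s: 4 + 1 = 5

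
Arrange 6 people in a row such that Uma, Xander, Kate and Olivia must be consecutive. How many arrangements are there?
Treat the 4 as one block: (6-4+1)! × 4! = 6 × 24 = 144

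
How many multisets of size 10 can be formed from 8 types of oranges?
C(10+8-1, 8-1) = C(17, 7) = 19448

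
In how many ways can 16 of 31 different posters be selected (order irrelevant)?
C(31,16) = 31!/(16!×15!) = 300540195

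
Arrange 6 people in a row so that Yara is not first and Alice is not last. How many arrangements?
By inclusion-exclusion: 6! - 2×(6-1)! + (6-2)! = 720 - 240 + 24 = 504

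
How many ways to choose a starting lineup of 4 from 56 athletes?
C(56,4) = 56!/(4!×52!) = 367290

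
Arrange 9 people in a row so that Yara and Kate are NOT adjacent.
Total - adjacent = 9! - (9-1)!×2 = 362880 - 80640 = 282240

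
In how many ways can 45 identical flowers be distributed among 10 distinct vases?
C(45+10-1, 10-1) = C(54, 9) = 5317936260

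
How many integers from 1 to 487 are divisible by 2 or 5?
⌊487/2⌋ + ⌊487/5⌋ - ⌊487/10⌋ = 243 + 97 - 48 = 292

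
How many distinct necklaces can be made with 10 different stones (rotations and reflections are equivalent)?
(10-1)!/2 = 362880/2 = 181440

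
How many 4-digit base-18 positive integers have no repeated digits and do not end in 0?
Last digit: 17 nonzero choices. First digit: 16 (nonzero, ≠last). Middle 2: P(16,2) = 240. Total = 65280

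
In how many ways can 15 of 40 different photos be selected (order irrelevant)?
C(40,15) = 40!/(15!×25!) = 40225345056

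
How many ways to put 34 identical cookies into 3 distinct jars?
C(34+3-1, 3-1) = C(36, 2) = 630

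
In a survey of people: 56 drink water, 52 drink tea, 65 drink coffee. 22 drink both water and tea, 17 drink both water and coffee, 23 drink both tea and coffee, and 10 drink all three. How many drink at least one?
|A∪B∪C| = 56+52+65-22-17-23+10 = 121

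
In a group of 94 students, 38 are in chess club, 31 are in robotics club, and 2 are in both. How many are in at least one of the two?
|A∪B| = |A| + |B| - |A∩B| = 38 + 31 - 2 = 67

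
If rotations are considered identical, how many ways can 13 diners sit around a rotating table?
Circular: fix one position, arrange the rest. (13-1)! = 479001600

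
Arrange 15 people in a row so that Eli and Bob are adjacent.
Treat as block: (15-1)! × 2! = 87178291200 × 2 = 174356582400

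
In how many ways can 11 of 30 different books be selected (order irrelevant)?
C(30,11) = 30!/(11!×19!) = 54627300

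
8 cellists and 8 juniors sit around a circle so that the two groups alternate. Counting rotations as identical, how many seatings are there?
Fix one of the cellists: (8-1)! ways for the remaining cellists, × 8! ways for the juniors = 5040 × 40320 = 203212800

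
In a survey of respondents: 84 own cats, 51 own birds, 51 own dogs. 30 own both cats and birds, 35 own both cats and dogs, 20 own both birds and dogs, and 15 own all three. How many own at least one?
|A∪B∪C| = 84+51+51-30-35-20+15 = 116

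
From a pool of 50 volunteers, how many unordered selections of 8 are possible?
C(50,8) = 50!/(8!×42!) = 536878650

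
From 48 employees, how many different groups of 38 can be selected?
C(48,38) = 48!/(38!×10!) = 6540715896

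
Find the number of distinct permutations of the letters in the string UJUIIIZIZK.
10! / (1! × 2! × 2! × 4! × 1!) = 37800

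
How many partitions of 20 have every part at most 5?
Let r_j(i) = number of partitions of i into parts ≤ j, for i = 0..20. r_1(i) = 1 for all i; r_j(i) = r_{j-1}(i) + r_j(i-j). Rows j = 2..5: ≤2: 1 1 2 2 3 3 4 4 5 5 6 6 7 7 8 8 9 9 10 10 11; ≤3: 1 1 2 3 4 5 7 8 10 12 14 16 19 21 24 27 30 33 37 40 44; ≤4: 1 1 2 3 5 6 9 11 15 18 23 27 34 39 47 54 64 72 84 94 108; ≤5: 1 1 2 3 5 7 10 13 18 23 30 37 47 57 70 84 101 119 141 164 192. r_5(20) = 192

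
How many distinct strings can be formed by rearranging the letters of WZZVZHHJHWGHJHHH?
16! / (7! × 1! × 2! × 3! × 1! × 2!) = 172972800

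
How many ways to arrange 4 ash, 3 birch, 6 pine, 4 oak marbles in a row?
17! / (4! × 3! × 6! × 4!) = 142942800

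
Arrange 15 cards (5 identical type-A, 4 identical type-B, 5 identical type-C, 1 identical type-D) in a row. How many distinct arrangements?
15! / (5! × 4! × 5! × 1!) = 3783780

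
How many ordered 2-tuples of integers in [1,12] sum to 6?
Coefficient of x^6 in (x + x² + ... + x^12)^2. By inclusion-exclusion on dice exceeding 12: Σ_j (-1)^j C(2,j)·C(6-1-12j, 1) = C(2,0)·C(5,1) = 1·5 = 5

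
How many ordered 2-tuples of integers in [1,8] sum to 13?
Coefficient of x^13 in (x + x² + ... + x^8)^2. By inclusion-exclusion on dice exceeding 8: Σ_j (-1)^j C(2,j)·C(13-1-8j, 1) = C(2,0)·C(12,1) - C(2,1)·C(4,1) = 1·12 - 2·4 = 4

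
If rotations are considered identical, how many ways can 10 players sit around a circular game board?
Circular: fix one position, arrange the rest. (10-1)! = 362880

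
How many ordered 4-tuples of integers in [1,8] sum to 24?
Coefficient of x^24 in (x + x² + ... + x^8)^4. By inclusion-exclusion on dice exceeding 8: Σ_j (-1)^j C(4,j)·C(24-1-8j, 3) = C(4,0)·C(23,3) - C(4,1)·C(15,3) + C(4,2)·C(7,3) = 1·1771 - 4·455 + 6·35 = 161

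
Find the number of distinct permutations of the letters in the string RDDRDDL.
7! / (2! × 4! × 1!) = 105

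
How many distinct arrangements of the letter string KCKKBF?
6! / (3! × 1! × 1! × 1!) = 120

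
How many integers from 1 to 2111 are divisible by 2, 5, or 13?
⌊2111/2⌋+⌊2111/5⌋+⌊2111/13⌋ - ⌊2111/10⌋-⌊2111/26⌋-⌊2111/65⌋ + ⌊2111/130⌋ = 1055+422+162 - 211-81-32 + 16 = 1331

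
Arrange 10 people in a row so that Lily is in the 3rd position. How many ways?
Fix one position: (10-1)! = 362880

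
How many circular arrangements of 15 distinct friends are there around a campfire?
Circular: fix one position, arrange the rest. (15-1)! = 87178291200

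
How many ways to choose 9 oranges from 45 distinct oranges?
C(45,9) = 45!/(9!×36!) = 886163135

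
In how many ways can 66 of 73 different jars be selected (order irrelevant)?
C(73,66) = 73!/(66!×7!) = 1629348612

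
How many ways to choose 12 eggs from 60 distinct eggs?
C(60,12) = 60!/(12!×48!) = 1399358844975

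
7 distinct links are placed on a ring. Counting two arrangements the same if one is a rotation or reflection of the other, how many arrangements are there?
(7-1)!/2 = 720/2 = 360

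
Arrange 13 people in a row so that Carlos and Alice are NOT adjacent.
Total - adjacent = 13! - (13-1)!×2 = 6227020800 - 958003200 = 5269017600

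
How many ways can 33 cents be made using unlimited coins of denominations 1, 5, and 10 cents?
Coefficient of x^33 in 1/(1-x^1) · 1/(1-x^5) · 1/(1-x^10). Case on j = number of 10-cent coins (j = 0..3); remainder r = 33 - 10j is made from {1,5} in ⌊r/5⌋+1 ways. r = 33, 23, 13, 3 → 7 + 5 + 3 + 1 = 16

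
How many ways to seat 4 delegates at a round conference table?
Circular: fix one position, arrange the rest. (4-1)! = 6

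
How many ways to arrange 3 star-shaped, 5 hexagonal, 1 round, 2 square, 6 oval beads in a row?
17! / (3! × 5! × 1! × 2! × 6!) = 343062720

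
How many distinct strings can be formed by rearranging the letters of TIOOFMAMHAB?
11! / (2! × 2! × 1! × 2! × 1! × 1! × 1! × 1!) = 4989600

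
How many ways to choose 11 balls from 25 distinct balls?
C(25,11) = 25!/(11!×14!) = 4457400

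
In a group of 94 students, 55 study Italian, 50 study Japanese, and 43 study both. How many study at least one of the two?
|A∪B| = |A| + |B| - |A∩B| = 55 + 50 - 43 = 62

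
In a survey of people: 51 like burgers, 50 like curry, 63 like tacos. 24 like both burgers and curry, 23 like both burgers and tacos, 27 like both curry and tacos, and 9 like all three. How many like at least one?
|A∪B∪C| = 51+50+63-24-23-27+9 = 99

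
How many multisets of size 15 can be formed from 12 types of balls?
C(15+12-1, 12-1) = C(26, 11) = 7726160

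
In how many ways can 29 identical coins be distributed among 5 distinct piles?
C(29+5-1, 5-1) = C(33, 4) = 40920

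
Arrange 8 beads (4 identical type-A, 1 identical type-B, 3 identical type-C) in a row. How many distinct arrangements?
8! / (4! × 1! × 3!) = 280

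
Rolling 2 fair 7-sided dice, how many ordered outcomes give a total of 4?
Coefficient of x^4 in (x + x² + ... + x^7)^2. By inclusion-exclusion on dice exceeding 7: Σ_j (-1)^j C(2,j)·C(4-1-7j, 1) = C(2,0)·C(3,1) = 1·3 = 3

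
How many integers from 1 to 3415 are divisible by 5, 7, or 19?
⌊3415/5⌋+⌊3415/7⌋+⌊3415/19⌋ - ⌊3415/35⌋-⌊3415/95⌋-⌊3415/133⌋ + ⌊3415/665⌋ = 683+487+179 - 97-35-25 + 5 = 1197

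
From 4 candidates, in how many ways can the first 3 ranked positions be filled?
P(4,3) = 4!/(4-3)! = 24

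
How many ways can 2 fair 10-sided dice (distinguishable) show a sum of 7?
Coefficient of x^7 in (x + x² + ... + x^10)^2. By inclusion-exclusion on dice exceeding 10: Σ_j (-1)^j C(2,j)·C(7-1-10j, 1) = C(2,0)·C(6,1) = 1·6 = 6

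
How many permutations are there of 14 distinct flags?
14! = 87178291200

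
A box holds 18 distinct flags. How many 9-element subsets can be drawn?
C(18,9) = 18!/(9!×9!) = 48620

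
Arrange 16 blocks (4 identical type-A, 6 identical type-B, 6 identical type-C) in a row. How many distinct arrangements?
16! / (4! × 6! × 6!) = 1681680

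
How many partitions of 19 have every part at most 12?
Let r_j(i) = number of partitions of i into parts ≤ j, for i = 0..19. r_1(i) = 1 for all i; r_j(i) = r_{j-1}(i) + r_j(i-j). Rows j = 2..12: ≤2: 1 1 2 2 3 3 4 4 5 5 6 6 7 7 8 8 9 9 10 10; ≤3: 1 1 2 3 4 5 7 8 10 12 14 16 19 21 24 27 30 33 37 40; ≤4: 1 1 2 3 5 6 9 11 15 18 23 27 34 39 47 54 64 72 84 94; ≤5: 1 1 2 3 5 7 10 13 18 23 30 37 47 57 70 84 101 119 141 164; ≤6: 1 1 2 3 5 7 11 14 20 26 35 44 58 71 90 110 136 163 199 235; ≤7: 1 1 2 3 5 7 11 15 21 28 38 49 65 82 105 131 164 201 248 300; ≤8: 1 1 2 3 5 7 11 15 22 29 40 52 70 89 116 146 186 230 288 352; ≤9: 1 1 2 3 5 7 11 15 22 30 41 54 73 94 123 157 201 252 318 393; ≤10: 1 1 2 3 5 7 11 15 22 30 42 55 75 97 128 164 212 267 340 423; ≤11: 1 1 2 3 5 7 11 15 22 30 42 56 76 99 131 169 219 278 355 445; ≤12: 1 1 2 3 5 7 11 15 22 30 42 56 77 100 133 172 224 285 366 460. r_12(19) = 460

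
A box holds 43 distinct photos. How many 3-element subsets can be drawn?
C(43,3) = 43!/(3!×40!) = 12341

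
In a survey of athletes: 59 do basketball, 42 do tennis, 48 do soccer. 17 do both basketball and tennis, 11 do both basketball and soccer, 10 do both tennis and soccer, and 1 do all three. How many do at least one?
|A∪B∪C| = 59+42+48-17-11-10+1 = 112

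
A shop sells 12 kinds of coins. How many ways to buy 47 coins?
C(47+12-1, 12-1) = C(58, 11) = 227692286640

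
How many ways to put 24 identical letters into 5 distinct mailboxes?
C(24+5-1, 5-1) = C(28, 4) = 20475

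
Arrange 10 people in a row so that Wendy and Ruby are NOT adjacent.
Total - adjacent = 10! - (10-1)!×2 = 3628800 - 725760 = 2903040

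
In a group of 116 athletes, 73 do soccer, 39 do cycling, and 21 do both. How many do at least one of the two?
|A∪B| = |A| + |B| - |A∩B| = 73 + 39 - 21 = 91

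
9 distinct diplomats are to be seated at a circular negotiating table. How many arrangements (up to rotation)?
Circular: fix one position, arrange the rest. (9-1)! = 40320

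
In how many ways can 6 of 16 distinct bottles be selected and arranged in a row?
P(16,6) = 16!/(16-6)! = 5765760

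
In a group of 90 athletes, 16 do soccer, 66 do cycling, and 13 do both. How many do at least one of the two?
|A∪B| = |A| + |B| - |A∩B| = 16 + 66 - 13 = 69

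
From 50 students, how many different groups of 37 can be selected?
C(50,37) = 50!/(37!×13!) = 354860518600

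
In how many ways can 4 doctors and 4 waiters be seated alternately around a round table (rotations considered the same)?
Fix one of the doctors: (4-1)! ways for the remaining doctors, × 4! ways for the waiters = 6 × 24 = 144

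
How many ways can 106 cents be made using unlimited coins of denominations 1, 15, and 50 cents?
Coefficient of x^106 in 1/(1-x^1) · 1/(1-x^15) · 1/(1-x^50). Case on j = number of 50-cent coins (j = 0..2); remainder r = 106 - 50j is made from {1,15} in ⌊r/15⌋+1 ways. r = 106, 56, 6 → 8 + 4 + 1 = 13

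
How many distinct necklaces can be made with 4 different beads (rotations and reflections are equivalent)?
(4-1)!/2 = 6/2 = 3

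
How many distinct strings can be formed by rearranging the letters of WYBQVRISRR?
10! / (3! × 1! × 1! × 1! × 1! × 1! × 1! × 1!) = 604800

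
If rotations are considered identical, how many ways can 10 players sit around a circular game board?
Circular: fix one position, arrange the rest. (10-1)! = 362880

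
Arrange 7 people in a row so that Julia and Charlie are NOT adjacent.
Total - adjacent = 7! - (7-1)!×2 = 5040 - 1440 = 3600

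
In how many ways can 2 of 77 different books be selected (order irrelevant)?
C(77,2) = 77!/(2!×75!) = 2926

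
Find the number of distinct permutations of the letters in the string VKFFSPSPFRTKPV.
14! / (2! × 1! × 2! × 1! × 3! × 3! × 2!) = 302702400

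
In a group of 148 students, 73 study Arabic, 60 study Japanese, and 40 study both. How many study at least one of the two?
|A∪B| = |A| + |B| - |A∩B| = 73 + 60 - 40 = 93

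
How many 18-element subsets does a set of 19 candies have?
C(19,18) = 19!/(18!×1!) = 19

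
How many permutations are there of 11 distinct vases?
11! = 39916800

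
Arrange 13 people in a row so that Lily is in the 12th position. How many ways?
Fix one position: (13-1)! = 479001600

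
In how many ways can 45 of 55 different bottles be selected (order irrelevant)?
C(55,45) = 55!/(45!×10!) = 29248649430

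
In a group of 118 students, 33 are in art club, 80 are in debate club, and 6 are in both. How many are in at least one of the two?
|A∪B| = |A| + |B| - |A∩B| = 33 + 80 - 6 = 107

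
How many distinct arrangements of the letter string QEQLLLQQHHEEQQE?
15! / (3! × 6! × 4! × 2!) = 6306300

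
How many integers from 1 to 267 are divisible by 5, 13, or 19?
⌊267/5⌋+⌊267/13⌋+⌊267/19⌋ - ⌊267/65⌋-⌊267/95⌋-⌊267/247⌋ + ⌊267/1235⌋ = 53+20+14 - 4-2-1 + 0 = 80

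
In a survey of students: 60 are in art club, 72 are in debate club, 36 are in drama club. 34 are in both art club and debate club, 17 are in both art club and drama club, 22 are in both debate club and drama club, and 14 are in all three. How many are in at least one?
|A∪B∪C| = 60+72+36-34-17-22+14 = 109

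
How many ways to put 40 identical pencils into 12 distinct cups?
C(40+12-1, 12-1) = C(51, 11) = 47626016970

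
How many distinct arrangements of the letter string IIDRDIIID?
9! / (1! × 3! × 5!) = 504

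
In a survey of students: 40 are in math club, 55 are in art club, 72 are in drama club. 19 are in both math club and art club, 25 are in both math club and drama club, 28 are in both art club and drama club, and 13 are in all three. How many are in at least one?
|A∪B∪C| = 40+55+72-19-25-28+13 = 108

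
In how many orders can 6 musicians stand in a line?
6! = 720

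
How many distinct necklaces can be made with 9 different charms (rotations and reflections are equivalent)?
(9-1)!/2 = 40320/2 = 20160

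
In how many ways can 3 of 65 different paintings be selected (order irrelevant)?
C(65,3) = 65!/(3!×62!) = 43680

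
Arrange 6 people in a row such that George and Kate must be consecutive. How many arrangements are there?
Treat the 2 as one block: (6-2+1)! × 2! = 120 × 2 = 240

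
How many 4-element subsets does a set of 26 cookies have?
C(26,4) = 26!/(4!×22!) = 14950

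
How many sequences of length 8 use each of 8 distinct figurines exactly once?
8! = 40320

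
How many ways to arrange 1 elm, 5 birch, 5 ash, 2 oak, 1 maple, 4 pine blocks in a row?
18! / (1! × 5! × 5! × 2! × 1! × 4!) = 9262693440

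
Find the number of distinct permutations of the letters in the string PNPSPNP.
7! / (2! × 4! × 1!) = 105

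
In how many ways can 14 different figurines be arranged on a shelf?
14! = 87178291200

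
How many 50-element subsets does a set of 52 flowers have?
C(52,50) = 52!/(50!×2!) = 1326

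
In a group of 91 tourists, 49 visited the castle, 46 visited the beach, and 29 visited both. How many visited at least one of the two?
|A∪B| = |A| + |B| - |A∩B| = 49 + 46 - 29 = 66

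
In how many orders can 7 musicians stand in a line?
7! = 5040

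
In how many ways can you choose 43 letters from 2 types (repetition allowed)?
C(43+2-1, 2-1) = C(44, 1) = 44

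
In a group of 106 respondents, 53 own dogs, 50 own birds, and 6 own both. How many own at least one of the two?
|A∪B| = |A| + |B| - |A∩B| = 53 + 50 - 6 = 97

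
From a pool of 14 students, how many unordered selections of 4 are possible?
C(14,4) = 14!/(4!×10!) = 1001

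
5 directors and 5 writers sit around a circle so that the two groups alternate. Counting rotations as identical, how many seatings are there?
Fix one of the directors: (5-1)! ways for the remaining directors, × 5! ways for the writers = 24 × 120 = 2880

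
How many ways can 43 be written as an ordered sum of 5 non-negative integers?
C(43+5-1, 5-1) = C(47, 4) = 178365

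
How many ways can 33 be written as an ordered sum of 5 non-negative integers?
C(33+5-1, 5-1) = C(37, 4) = 66045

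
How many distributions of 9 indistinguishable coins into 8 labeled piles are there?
C(9+8-1, 8-1) = C(16, 7) = 11440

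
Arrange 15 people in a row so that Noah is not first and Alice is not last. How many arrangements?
By inclusion-exclusion: 15! - 2×(15-1)! + (15-2)! = 1307674368000 - 174356582400 + 6227020800 = 1139544806400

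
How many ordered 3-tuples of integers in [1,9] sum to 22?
Coefficient of x^22 in (x + x² + ... + x^9)^3. By inclusion-exclusion on dice exceeding 9: Σ_j (-1)^j C(3,j)·C(22-1-9j, 2) = C(3,0)·C(21,2) - C(3,1)·C(12,2) + C(3,2)·C(3,2) = 1·210 - 3·66 + 3·3 = 21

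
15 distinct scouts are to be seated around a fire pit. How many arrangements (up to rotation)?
Circular: fix one position, arrange the rest. (15-1)! = 87178291200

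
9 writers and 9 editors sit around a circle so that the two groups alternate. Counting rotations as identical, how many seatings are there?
Fix one of the writers: (9-1)! ways for the remaining writers, × 9! ways for the editors = 40320 × 362880 = 14631321600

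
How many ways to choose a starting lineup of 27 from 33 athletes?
C(33,27) = 33!/(27!×6!) = 1107568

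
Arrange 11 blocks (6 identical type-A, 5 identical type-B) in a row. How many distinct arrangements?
11! / (6! × 5!) = 462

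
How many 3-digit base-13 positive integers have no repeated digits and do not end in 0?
Last digit: 12 nonzero choices. First digit: 11 (nonzero, ≠last). Middle 1: P(11,1) = 11. Total = 1452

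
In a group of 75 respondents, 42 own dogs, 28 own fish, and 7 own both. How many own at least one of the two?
|A∪B| = |A| + |B| - |A∩B| = 42 + 28 - 7 = 63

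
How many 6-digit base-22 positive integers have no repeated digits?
First digit: 21 choices (nonzero). Then descending: 21 × 21 × 20 × 19 × 18 × 17 = 51279480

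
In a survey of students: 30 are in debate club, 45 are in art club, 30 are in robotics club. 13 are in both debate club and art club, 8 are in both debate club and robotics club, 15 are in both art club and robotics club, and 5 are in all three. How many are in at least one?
|A∪B∪C| = 30+45+30-13-8-15+5 = 74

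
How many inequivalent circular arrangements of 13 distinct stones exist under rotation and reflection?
(13-1)!/2 = 479001600/2 = 239500800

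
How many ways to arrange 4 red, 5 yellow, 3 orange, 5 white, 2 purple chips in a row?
19! / (4! × 5! × 3! × 5! × 2!) = 29331862560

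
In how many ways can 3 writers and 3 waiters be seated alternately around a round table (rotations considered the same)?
Fix one of the writers: (3-1)! ways for the remaining writers, × 3! ways for the waiters = 2 × 6 = 12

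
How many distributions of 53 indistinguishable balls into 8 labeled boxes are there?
C(53+8-1, 8-1) = C(60, 7) = 386206920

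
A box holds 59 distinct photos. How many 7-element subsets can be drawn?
C(59,7) = 59!/(7!×52!) = 341149446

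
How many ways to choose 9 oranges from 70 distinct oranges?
C(70,9) = 70!/(9!×61!) = 65033528560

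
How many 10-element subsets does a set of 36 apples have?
C(36,10) = 36!/(10!×26!) = 254186856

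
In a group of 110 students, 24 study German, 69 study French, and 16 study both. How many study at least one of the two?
|A∪B| = |A| + |B| - |A∩B| = 24 + 69 - 16 = 77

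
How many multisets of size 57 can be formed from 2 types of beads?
C(57+2-1, 2-1) = C(58, 1) = 58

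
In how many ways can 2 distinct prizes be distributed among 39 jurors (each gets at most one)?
P(39,2) = 39!/(39-2)! = 1482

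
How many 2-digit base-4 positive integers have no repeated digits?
First digit: 3 choices (nonzero). Then descending: 3 × 3 = 9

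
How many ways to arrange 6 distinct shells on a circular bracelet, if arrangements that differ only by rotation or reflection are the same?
(6-1)!/2 = 120/2 = 60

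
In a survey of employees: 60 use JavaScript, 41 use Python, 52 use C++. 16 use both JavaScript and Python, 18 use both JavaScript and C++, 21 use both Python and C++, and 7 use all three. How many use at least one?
|A∪B∪C| = 60+41+52-16-18-21+7 = 105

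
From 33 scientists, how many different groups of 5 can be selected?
C(33,5) = 33!/(5!×28!) = 237336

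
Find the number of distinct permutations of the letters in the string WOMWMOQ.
7! / (2! × 2! × 2! × 1!) = 630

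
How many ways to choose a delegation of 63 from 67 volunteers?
C(67,63) = 67!/(63!×4!) = 766480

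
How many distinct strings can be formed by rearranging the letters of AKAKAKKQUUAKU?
13! / (5! × 3! × 1! × 4!) = 360360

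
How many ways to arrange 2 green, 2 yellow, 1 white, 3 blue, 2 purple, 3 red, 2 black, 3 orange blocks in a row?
18! / (2! × 2! × 1! × 3! × 2! × 3! × 2! × 3!) = 1852538688000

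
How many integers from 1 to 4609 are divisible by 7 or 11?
⌊4609/7⌋ + ⌊4609/11⌋ - ⌊4609/77⌋ = 658 + 419 - 59 = 1018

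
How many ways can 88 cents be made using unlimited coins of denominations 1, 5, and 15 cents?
Coefficient of x^88 in 1/(1-x^1) · 1/(1-x^5) · 1/(1-x^15). Case on j = number of 15-cent coins (j = 0..5); remainder r = 88 - 15j is made from {1,5} in ⌊r/5⌋+1 ways. r = 88, 73, 58, 43, 28, 13 → 18 + 15 + 12 + 9 + 6 + 3 = 63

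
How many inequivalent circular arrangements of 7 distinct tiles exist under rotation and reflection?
(7-1)!/2 = 720/2 = 360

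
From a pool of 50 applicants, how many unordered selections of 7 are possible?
C(50,7) = 50!/(7!×43!) = 99884400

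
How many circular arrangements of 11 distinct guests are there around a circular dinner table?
Circular: fix one position, arrange the rest. (11-1)! = 3628800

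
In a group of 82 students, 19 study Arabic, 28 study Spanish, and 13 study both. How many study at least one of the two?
|A∪B| = |A| + |B| - |A∩B| = 19 + 28 - 13 = 34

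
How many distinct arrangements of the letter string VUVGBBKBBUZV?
12! / (4! × 2! × 1! × 1! × 1! × 3!) = 1663200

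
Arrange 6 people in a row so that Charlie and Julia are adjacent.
Treat as block: (6-1)! × 2! = 120 × 2 = 240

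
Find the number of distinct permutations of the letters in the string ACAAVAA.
7! / (1! × 1! × 5!) = 42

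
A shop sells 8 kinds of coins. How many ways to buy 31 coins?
C(31+8-1, 8-1) = C(38, 7) = 12620256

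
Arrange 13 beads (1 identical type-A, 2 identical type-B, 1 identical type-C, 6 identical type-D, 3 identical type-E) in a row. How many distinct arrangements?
13! / (1! × 2! × 1! × 6! × 3!) = 720720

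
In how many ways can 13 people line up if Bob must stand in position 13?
Fix one position: (13-1)! = 479001600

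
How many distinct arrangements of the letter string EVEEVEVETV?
10! / (4! × 1! × 5!) = 1260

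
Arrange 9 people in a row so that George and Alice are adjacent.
Treat as block: (9-1)! × 2! = 40320 × 2 = 80640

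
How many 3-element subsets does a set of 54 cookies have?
C(54,3) = 54!/(3!×51!) = 24804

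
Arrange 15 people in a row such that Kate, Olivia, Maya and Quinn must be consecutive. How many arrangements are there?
Treat the 4 as one block: (15-4+1)! × 4! = 479001600 × 24 = 11496038400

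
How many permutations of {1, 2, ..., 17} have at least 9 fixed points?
Exactly j fixed points: C(17,j)·!(17-j); sum over j ≥ 9 (derangement numbers via !m = (m-1)·(!(m-1) + !(m-2)): !0..!8 = 1, 0, 1, 2, 9, 44, 265, 1854, 14833). Σ_{j=9}^{17} C(17,j)·!(17-j) = C(17,9)·!8 + C(17,10)·!7 + C(17,11)·!6 + C(17,12)·!5 + C(17,13)·!4 + C(17,14)·!3 + C(17,15)·!2 + C(17,16)·!1 + C(17,17)·!0 = 24310·14833 + 19448·1854 + 12376·265 + 6188·44 + 2380·9 + 680·2 + 136·1 + 17·0 + 1·1 = 400221651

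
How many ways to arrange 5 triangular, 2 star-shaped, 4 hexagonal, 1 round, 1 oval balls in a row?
13! / (5! × 2! × 4! × 1! × 1!) = 1081080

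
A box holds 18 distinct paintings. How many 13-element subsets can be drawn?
C(18,13) = 18!/(13!×5!) = 8568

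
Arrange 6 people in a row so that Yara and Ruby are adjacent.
Treat as block: (6-1)! × 2! = 120 × 2 = 240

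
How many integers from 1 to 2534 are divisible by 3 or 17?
⌊2534/3⌋ + ⌊2534/17⌋ - ⌊2534/51⌋ = 844 + 149 - 49 = 944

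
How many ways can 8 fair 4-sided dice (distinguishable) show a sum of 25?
Coefficient of x^25 in (x + x² + ... + x^4)^8. By inclusion-exclusion on dice exceeding 4: Σ_j (-1)^j C(8,j)·C(25-1-4j, 7) = C(8,0)·C(24,7) - C(8,1)·C(20,7) + C(8,2)·C(16,7) - C(8,3)·C(12,7) + C(8,4)·C(8,7) = 1·346104 - 8·77520 + 28·11440 - 56·792 + 70·8 = 2472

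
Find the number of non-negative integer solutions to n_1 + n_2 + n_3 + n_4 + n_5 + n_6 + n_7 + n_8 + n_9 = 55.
C(55+9-1, 9-1) = C(63, 8) = 3872894697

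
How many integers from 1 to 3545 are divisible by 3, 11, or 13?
⌊3545/3⌋+⌊3545/11⌋+⌊3545/13⌋ - ⌊3545/33⌋-⌊3545/39⌋-⌊3545/143⌋ + ⌊3545/429⌋ = 1181+322+272 - 107-90-24 + 8 = 1562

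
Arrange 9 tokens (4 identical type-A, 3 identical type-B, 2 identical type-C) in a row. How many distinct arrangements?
9! / (4! × 3! × 2!) = 1260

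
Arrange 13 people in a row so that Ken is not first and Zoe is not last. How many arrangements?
By inclusion-exclusion: 13! - 2×(13-1)! + (13-2)! = 6227020800 - 958003200 + 39916800 = 5308934400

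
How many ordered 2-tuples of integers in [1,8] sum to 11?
Coefficient of x^11 in (x + x² + ... + x^8)^2. By inclusion-exclusion on dice exceeding 8: Σ_j (-1)^j C(2,j)·C(11-1-8j, 1) = C(2,0)·C(10,1) - C(2,1)·C(2,1) = 1·10 - 2·2 = 6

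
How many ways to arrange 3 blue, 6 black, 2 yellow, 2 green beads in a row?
13! / (3! × 6! × 2! × 2!) = 360360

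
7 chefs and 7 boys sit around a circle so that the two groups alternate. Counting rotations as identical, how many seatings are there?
Fix one of the chefs: (7-1)! ways for the remaining chefs, × 7! ways for the boys = 720 × 5040 = 3628800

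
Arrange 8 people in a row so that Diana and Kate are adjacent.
Treat as block: (8-1)! × 2! = 5040 × 2 = 10080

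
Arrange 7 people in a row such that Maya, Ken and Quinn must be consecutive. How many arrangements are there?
Treat the 3 as one block: (7-3+1)! × 3! = 120 × 6 = 720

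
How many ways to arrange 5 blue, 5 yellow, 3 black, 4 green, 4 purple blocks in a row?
21! / (5! × 5! × 3! × 4! × 4!) = 1026615189600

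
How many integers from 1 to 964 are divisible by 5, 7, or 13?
⌊964/5⌋+⌊964/7⌋+⌊964/13⌋ - ⌊964/35⌋-⌊964/65⌋-⌊964/91⌋ + ⌊964/455⌋ = 192+137+74 - 27-14-10 + 2 = 354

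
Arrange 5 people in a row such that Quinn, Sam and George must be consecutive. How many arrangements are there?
Treat the 3 as one block: (5-3+1)! × 3! = 6 × 6 = 36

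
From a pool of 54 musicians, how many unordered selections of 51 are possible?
C(54,51) = 54!/(51!×3!) = 24804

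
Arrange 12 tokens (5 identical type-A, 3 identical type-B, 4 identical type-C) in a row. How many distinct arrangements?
12! / (5! × 3! × 4!) = 27720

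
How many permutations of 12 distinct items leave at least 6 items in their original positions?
Exactly j fixed points: C(12,j)·!(12-j); sum over j ≥ 6 (derangement numbers via !m = (m-1)·(!(m-1) + !(m-2)): !0..!6 = 1, 0, 1, 2, 9, 44, 265). Σ_{j=6}^{12} C(12,j)·!(12-j) = C(12,6)·!6 + C(12,7)·!5 + C(12,8)·!4 + C(12,9)·!3 + C(12,10)·!2 + C(12,11)·!1 + C(12,12)·!0 = 924·265 + 792·44 + 495·9 + 220·2 + 66·1 + 12·0 + 1·1 = 284670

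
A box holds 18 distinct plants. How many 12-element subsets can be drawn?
C(18,12) = 18!/(12!×6!) = 18564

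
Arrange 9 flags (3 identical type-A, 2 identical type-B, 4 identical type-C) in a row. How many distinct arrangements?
9! / (3! × 2! × 4!) = 1260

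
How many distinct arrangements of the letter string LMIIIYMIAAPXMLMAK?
17! / (1! × 3! × 4! × 1! × 4! × 1! × 2! × 1!) = 51459408000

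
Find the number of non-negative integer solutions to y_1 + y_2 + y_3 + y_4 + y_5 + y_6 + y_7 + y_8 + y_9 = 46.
C(46+9-1, 9-1) = C(54, 8) = 1040465790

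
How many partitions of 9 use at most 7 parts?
By conjugation, equals partitions of 9 into parts ≤ 7. Let r_j(i) = number of partitions of i into parts ≤ j, for i = 0..9. r_1(i) = 1 for all i; r_j(i) = r_{j-1}(i) + r_j(i-j). Rows j = 2..7: ≤2: 1 1 2 2 3 3 4 4 5 5; ≤3: 1 1 2 3 4 5 7 8 10 12; ≤4: 1 1 2 3 5 6 9 11 15 18; ≤5: 1 1 2 3 5 7 10 13 18 23; ≤6: 1 1 2 3 5 7 11 14 20 26; ≤7: 1 1 2 3 5 7 11 15 21 28. r_7(9) = 28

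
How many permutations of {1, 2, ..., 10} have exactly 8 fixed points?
Choose the 8 fixed points C(10,8) = 45, derange the rest: !2 = Σ_{j=0}^{2} (-1)^j·2!/j! = 2 - 2 + 1 = 1. Product = 45 × 1 = 45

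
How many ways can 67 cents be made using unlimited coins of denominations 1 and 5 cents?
Coefficient of x^67 in 1/(1-x^1) · 1/(1-x^5). Use j coins of 5 for j = 0..⌊67/5⌋ = 13, the rest in 1s: 13 + 1 = 14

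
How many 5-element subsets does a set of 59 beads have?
C(59,5) = 59!/(5!×54!) = 5006386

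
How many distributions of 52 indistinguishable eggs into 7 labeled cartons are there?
C(52+7-1, 7-1) = C(58, 6) = 40475358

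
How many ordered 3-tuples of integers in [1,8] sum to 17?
Coefficient of x^17 in (x + x² + ... + x^8)^3. By inclusion-exclusion on dice exceeding 8: Σ_j (-1)^j C(3,j)·C(17-1-8j, 2) = C(3,0)·C(16,2) - C(3,1)·C(8,2) = 1·120 - 3·28 = 36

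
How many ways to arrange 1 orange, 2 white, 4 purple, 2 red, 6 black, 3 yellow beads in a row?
18! / (1! × 2! × 4! × 2! × 6! × 3!) = 15437822400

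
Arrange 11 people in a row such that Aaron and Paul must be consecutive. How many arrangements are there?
Treat the 2 as one block: (11-2+1)! × 2! = 3628800 × 2 = 7257600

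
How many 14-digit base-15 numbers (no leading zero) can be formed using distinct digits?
First digit: 14 choices (nonzero). Then descending: 14 × 14 × 13 × 12 × 11 × 10 × 9 × 8 × 7 × 6 × 5 × 4 × 3 × 2 = 1220496076800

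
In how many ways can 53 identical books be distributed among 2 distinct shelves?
C(53+2-1, 2-1) = C(54, 1) = 54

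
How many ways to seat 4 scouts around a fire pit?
Circular: fix one position, arrange the rest. (4-1)! = 6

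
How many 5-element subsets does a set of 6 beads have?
C(6,5) = 6!/(5!×1!) = 6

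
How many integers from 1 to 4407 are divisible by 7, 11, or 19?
⌊4407/7⌋+⌊4407/11⌋+⌊4407/19⌋ - ⌊4407/77⌋-⌊4407/133⌋-⌊4407/209⌋ + ⌊4407/1463⌋ = 629+400+231 - 57-33-21 + 3 = 1152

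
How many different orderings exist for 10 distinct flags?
10! = 3628800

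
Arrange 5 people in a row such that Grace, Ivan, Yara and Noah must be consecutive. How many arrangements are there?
Treat the 4 as one block: (5-4+1)! × 4! = 2 × 24 = 48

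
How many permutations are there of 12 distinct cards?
12! = 479001600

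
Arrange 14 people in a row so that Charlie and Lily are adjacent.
Treat as block: (14-1)! × 2! = 6227020800 × 2 = 12454041600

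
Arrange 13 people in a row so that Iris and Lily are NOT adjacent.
Total - adjacent = 13! - (13-1)!×2 = 6227020800 - 958003200 = 5269017600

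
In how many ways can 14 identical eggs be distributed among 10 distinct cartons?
C(14+10-1, 10-1) = C(23, 9) = 817190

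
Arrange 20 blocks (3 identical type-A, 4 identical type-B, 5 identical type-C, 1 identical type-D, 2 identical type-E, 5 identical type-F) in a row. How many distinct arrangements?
20! / (3! × 4! × 5! × 1! × 2! × 5!) = 586637251200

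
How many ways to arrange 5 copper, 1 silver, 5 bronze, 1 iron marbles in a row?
12! / (5! × 1! × 5! × 1!) = 33264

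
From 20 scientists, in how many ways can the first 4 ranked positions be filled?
P(20,4) = 20!/(20-4)! = 116280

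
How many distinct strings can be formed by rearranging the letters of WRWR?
4! / (2! × 2!) = 6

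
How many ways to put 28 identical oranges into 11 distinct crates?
C(28+11-1, 11-1) = C(38, 10) = 472733756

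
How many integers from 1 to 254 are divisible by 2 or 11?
⌊254/2⌋ + ⌊254/11⌋ - ⌊254/22⌋ = 127 + 23 - 11 = 139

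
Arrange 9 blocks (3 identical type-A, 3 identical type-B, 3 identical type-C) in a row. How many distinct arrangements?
9! / (3! × 3! × 3!) = 1680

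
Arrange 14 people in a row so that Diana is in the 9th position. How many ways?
Fix one position: (14-1)! = 6227020800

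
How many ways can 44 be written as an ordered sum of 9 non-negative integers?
C(44+9-1, 9-1) = C(52, 8) = 752538150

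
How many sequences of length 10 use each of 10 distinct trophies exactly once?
10! = 3628800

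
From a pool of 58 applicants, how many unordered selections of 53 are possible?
C(58,53) = 58!/(53!×5!) = 4582116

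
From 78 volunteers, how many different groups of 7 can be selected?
C(78,7) = 78!/(7!×71!) = 2641902120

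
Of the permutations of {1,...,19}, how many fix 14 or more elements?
Exactly j fixed points: C(19,j)·!(19-j); sum over j ≥ 14 (derangement numbers via !m = (m-1)·(!(m-1) + !(m-2)): !0..!5 = 1, 0, 1, 2, 9, 44). Σ_{j=14}^{19} C(19,j)·!(19-j) = C(19,14)·!5 + C(19,15)·!4 + C(19,16)·!3 + C(19,17)·!2 + C(19,18)·!1 + C(19,19)·!0 = 11628·44 + 3876·9 + 969·2 + 171·1 + 19·0 + 1·1 = 548626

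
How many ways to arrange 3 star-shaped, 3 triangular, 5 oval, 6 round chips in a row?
17! / (3! × 3! × 5! × 6!) = 114354240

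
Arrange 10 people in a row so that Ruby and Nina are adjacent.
Treat as block: (10-1)! × 2! = 362880 × 2 = 725760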